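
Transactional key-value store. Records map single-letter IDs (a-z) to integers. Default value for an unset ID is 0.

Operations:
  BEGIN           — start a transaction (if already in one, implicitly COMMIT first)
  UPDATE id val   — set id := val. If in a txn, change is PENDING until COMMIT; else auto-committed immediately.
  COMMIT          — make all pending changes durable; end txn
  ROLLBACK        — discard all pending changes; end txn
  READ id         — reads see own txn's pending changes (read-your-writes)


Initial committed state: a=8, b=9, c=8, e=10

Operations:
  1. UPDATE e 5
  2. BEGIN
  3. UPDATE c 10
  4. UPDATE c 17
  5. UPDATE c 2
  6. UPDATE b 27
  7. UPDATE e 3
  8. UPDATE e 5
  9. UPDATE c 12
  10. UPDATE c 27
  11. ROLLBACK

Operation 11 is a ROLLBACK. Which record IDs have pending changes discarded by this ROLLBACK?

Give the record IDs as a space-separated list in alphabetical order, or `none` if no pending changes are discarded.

Initial committed: {a=8, b=9, c=8, e=10}
Op 1: UPDATE e=5 (auto-commit; committed e=5)
Op 2: BEGIN: in_txn=True, pending={}
Op 3: UPDATE c=10 (pending; pending now {c=10})
Op 4: UPDATE c=17 (pending; pending now {c=17})
Op 5: UPDATE c=2 (pending; pending now {c=2})
Op 6: UPDATE b=27 (pending; pending now {b=27, c=2})
Op 7: UPDATE e=3 (pending; pending now {b=27, c=2, e=3})
Op 8: UPDATE e=5 (pending; pending now {b=27, c=2, e=5})
Op 9: UPDATE c=12 (pending; pending now {b=27, c=12, e=5})
Op 10: UPDATE c=27 (pending; pending now {b=27, c=27, e=5})
Op 11: ROLLBACK: discarded pending ['b', 'c', 'e']; in_txn=False
ROLLBACK at op 11 discards: ['b', 'c', 'e']

Answer: b c e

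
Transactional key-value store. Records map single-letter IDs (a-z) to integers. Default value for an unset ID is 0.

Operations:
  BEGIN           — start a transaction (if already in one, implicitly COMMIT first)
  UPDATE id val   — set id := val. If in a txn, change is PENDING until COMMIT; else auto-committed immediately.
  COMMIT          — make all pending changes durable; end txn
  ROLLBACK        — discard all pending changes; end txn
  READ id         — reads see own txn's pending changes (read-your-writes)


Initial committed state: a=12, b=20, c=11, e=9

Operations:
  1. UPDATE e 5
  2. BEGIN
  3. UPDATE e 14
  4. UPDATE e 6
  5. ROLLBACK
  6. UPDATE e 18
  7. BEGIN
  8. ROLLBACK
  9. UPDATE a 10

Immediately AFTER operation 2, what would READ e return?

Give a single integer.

Answer: 5

Derivation:
Initial committed: {a=12, b=20, c=11, e=9}
Op 1: UPDATE e=5 (auto-commit; committed e=5)
Op 2: BEGIN: in_txn=True, pending={}
After op 2: visible(e) = 5 (pending={}, committed={a=12, b=20, c=11, e=5})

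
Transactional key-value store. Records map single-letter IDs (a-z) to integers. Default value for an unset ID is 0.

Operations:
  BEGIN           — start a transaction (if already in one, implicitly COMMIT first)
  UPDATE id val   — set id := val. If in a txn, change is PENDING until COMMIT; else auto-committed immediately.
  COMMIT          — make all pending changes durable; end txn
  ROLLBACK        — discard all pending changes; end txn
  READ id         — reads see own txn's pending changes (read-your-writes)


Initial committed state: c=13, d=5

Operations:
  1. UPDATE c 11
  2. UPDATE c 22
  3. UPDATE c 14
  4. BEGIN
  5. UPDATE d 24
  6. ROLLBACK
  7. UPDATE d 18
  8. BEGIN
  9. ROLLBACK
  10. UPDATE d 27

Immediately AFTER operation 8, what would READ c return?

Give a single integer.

Answer: 14

Derivation:
Initial committed: {c=13, d=5}
Op 1: UPDATE c=11 (auto-commit; committed c=11)
Op 2: UPDATE c=22 (auto-commit; committed c=22)
Op 3: UPDATE c=14 (auto-commit; committed c=14)
Op 4: BEGIN: in_txn=True, pending={}
Op 5: UPDATE d=24 (pending; pending now {d=24})
Op 6: ROLLBACK: discarded pending ['d']; in_txn=False
Op 7: UPDATE d=18 (auto-commit; committed d=18)
Op 8: BEGIN: in_txn=True, pending={}
After op 8: visible(c) = 14 (pending={}, committed={c=14, d=18})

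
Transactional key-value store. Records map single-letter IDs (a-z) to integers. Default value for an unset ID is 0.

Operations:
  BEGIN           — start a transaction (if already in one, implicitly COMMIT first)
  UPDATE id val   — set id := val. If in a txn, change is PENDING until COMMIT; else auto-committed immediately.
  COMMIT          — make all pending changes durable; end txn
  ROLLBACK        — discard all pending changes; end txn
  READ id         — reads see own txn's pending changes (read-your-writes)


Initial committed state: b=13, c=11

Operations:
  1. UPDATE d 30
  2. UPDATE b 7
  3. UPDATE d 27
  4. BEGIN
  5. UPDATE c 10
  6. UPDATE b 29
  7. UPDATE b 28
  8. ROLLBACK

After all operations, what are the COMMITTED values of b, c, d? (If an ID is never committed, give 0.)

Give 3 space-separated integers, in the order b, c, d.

Answer: 7 11 27

Derivation:
Initial committed: {b=13, c=11}
Op 1: UPDATE d=30 (auto-commit; committed d=30)
Op 2: UPDATE b=7 (auto-commit; committed b=7)
Op 3: UPDATE d=27 (auto-commit; committed d=27)
Op 4: BEGIN: in_txn=True, pending={}
Op 5: UPDATE c=10 (pending; pending now {c=10})
Op 6: UPDATE b=29 (pending; pending now {b=29, c=10})
Op 7: UPDATE b=28 (pending; pending now {b=28, c=10})
Op 8: ROLLBACK: discarded pending ['b', 'c']; in_txn=False
Final committed: {b=7, c=11, d=27}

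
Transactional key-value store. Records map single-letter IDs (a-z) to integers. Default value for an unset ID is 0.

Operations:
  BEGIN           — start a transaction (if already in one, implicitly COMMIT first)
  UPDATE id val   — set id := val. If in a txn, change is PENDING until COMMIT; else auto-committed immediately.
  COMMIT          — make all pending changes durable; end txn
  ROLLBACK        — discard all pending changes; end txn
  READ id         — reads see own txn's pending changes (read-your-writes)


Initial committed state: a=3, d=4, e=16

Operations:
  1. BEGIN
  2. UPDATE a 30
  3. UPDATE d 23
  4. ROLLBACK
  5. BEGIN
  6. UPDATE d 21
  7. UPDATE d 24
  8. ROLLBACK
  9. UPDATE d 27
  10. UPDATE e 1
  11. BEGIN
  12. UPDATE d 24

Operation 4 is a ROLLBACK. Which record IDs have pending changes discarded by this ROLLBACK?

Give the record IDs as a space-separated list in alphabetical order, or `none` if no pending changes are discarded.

Answer: a d

Derivation:
Initial committed: {a=3, d=4, e=16}
Op 1: BEGIN: in_txn=True, pending={}
Op 2: UPDATE a=30 (pending; pending now {a=30})
Op 3: UPDATE d=23 (pending; pending now {a=30, d=23})
Op 4: ROLLBACK: discarded pending ['a', 'd']; in_txn=False
Op 5: BEGIN: in_txn=True, pending={}
Op 6: UPDATE d=21 (pending; pending now {d=21})
Op 7: UPDATE d=24 (pending; pending now {d=24})
Op 8: ROLLBACK: discarded pending ['d']; in_txn=False
Op 9: UPDATE d=27 (auto-commit; committed d=27)
Op 10: UPDATE e=1 (auto-commit; committed e=1)
Op 11: BEGIN: in_txn=True, pending={}
Op 12: UPDATE d=24 (pending; pending now {d=24})
ROLLBACK at op 4 discards: ['a', 'd']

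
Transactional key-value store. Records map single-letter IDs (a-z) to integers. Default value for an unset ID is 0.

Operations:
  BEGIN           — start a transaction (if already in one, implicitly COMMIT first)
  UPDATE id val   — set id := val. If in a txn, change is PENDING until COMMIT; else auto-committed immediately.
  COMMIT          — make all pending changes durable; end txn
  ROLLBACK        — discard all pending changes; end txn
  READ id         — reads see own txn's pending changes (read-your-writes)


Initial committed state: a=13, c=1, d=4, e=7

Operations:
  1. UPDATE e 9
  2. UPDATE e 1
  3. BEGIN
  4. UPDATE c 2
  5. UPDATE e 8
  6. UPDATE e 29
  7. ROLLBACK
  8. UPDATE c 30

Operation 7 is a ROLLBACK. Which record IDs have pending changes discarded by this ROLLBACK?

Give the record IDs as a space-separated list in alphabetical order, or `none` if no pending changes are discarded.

Answer: c e

Derivation:
Initial committed: {a=13, c=1, d=4, e=7}
Op 1: UPDATE e=9 (auto-commit; committed e=9)
Op 2: UPDATE e=1 (auto-commit; committed e=1)
Op 3: BEGIN: in_txn=True, pending={}
Op 4: UPDATE c=2 (pending; pending now {c=2})
Op 5: UPDATE e=8 (pending; pending now {c=2, e=8})
Op 6: UPDATE e=29 (pending; pending now {c=2, e=29})
Op 7: ROLLBACK: discarded pending ['c', 'e']; in_txn=False
Op 8: UPDATE c=30 (auto-commit; committed c=30)
ROLLBACK at op 7 discards: ['c', 'e']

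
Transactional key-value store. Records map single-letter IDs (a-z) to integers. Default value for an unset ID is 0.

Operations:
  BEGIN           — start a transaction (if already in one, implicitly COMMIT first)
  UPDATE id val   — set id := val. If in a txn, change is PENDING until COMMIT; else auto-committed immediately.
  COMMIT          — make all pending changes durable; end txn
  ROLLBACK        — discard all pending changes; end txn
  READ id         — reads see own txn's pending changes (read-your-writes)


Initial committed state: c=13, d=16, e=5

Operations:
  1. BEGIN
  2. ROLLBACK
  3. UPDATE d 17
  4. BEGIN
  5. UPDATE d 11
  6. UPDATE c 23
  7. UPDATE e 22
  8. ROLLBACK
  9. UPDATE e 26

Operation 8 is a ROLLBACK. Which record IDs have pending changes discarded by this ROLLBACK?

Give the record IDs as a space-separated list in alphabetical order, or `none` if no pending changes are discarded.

Answer: c d e

Derivation:
Initial committed: {c=13, d=16, e=5}
Op 1: BEGIN: in_txn=True, pending={}
Op 2: ROLLBACK: discarded pending []; in_txn=False
Op 3: UPDATE d=17 (auto-commit; committed d=17)
Op 4: BEGIN: in_txn=True, pending={}
Op 5: UPDATE d=11 (pending; pending now {d=11})
Op 6: UPDATE c=23 (pending; pending now {c=23, d=11})
Op 7: UPDATE e=22 (pending; pending now {c=23, d=11, e=22})
Op 8: ROLLBACK: discarded pending ['c', 'd', 'e']; in_txn=False
Op 9: UPDATE e=26 (auto-commit; committed e=26)
ROLLBACK at op 8 discards: ['c', 'd', 'e']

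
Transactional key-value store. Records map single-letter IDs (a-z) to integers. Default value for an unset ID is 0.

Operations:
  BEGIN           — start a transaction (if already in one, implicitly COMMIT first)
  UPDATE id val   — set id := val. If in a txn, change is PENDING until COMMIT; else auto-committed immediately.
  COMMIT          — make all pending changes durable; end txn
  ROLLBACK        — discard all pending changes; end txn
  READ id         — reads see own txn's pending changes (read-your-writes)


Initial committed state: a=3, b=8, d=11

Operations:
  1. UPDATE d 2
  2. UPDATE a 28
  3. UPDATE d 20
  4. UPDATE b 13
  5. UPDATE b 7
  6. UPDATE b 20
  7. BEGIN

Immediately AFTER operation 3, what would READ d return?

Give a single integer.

Answer: 20

Derivation:
Initial committed: {a=3, b=8, d=11}
Op 1: UPDATE d=2 (auto-commit; committed d=2)
Op 2: UPDATE a=28 (auto-commit; committed a=28)
Op 3: UPDATE d=20 (auto-commit; committed d=20)
After op 3: visible(d) = 20 (pending={}, committed={a=28, b=8, d=20})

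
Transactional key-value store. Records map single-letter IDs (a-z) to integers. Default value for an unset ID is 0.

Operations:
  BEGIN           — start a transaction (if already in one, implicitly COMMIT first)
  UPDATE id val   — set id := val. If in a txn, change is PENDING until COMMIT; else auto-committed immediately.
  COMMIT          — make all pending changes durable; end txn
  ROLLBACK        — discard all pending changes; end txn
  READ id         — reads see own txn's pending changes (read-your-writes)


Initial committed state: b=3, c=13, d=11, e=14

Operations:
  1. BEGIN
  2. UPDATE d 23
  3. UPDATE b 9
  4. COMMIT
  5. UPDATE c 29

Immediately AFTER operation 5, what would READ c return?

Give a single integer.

Initial committed: {b=3, c=13, d=11, e=14}
Op 1: BEGIN: in_txn=True, pending={}
Op 2: UPDATE d=23 (pending; pending now {d=23})
Op 3: UPDATE b=9 (pending; pending now {b=9, d=23})
Op 4: COMMIT: merged ['b', 'd'] into committed; committed now {b=9, c=13, d=23, e=14}
Op 5: UPDATE c=29 (auto-commit; committed c=29)
After op 5: visible(c) = 29 (pending={}, committed={b=9, c=29, d=23, e=14})

Answer: 29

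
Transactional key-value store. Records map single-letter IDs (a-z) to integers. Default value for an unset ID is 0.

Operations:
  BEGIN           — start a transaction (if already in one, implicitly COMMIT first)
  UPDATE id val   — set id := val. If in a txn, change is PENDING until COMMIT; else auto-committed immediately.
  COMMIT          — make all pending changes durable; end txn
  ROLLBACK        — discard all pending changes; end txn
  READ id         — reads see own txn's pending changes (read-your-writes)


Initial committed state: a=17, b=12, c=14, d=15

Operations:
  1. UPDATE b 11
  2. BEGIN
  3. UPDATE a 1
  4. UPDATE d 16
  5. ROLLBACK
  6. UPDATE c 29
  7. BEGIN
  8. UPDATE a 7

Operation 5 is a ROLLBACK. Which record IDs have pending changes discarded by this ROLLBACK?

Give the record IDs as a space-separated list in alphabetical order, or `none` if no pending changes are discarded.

Answer: a d

Derivation:
Initial committed: {a=17, b=12, c=14, d=15}
Op 1: UPDATE b=11 (auto-commit; committed b=11)
Op 2: BEGIN: in_txn=True, pending={}
Op 3: UPDATE a=1 (pending; pending now {a=1})
Op 4: UPDATE d=16 (pending; pending now {a=1, d=16})
Op 5: ROLLBACK: discarded pending ['a', 'd']; in_txn=False
Op 6: UPDATE c=29 (auto-commit; committed c=29)
Op 7: BEGIN: in_txn=True, pending={}
Op 8: UPDATE a=7 (pending; pending now {a=7})
ROLLBACK at op 5 discards: ['a', 'd']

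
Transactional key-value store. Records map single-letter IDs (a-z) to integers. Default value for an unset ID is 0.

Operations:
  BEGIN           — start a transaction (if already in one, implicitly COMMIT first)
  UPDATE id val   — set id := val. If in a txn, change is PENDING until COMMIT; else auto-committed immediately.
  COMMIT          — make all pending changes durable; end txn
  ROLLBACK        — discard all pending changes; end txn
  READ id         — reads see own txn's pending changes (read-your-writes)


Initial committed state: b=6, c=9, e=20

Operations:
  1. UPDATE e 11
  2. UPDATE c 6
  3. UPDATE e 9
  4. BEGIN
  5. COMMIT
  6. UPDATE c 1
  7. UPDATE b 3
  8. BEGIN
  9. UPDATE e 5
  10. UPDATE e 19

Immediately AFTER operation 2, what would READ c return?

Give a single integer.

Answer: 6

Derivation:
Initial committed: {b=6, c=9, e=20}
Op 1: UPDATE e=11 (auto-commit; committed e=11)
Op 2: UPDATE c=6 (auto-commit; committed c=6)
After op 2: visible(c) = 6 (pending={}, committed={b=6, c=6, e=11})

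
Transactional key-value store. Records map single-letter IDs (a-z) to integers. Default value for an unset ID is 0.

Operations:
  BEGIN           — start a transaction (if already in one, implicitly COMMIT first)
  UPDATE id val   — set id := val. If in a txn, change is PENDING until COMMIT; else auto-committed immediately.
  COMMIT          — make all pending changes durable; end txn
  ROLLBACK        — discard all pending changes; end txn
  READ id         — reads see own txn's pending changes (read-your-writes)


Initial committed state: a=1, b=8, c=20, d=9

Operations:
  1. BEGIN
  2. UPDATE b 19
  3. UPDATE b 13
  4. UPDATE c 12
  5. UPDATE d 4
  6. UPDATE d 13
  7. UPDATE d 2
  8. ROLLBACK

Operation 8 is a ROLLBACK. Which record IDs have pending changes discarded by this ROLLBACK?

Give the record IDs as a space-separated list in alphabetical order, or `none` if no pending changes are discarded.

Answer: b c d

Derivation:
Initial committed: {a=1, b=8, c=20, d=9}
Op 1: BEGIN: in_txn=True, pending={}
Op 2: UPDATE b=19 (pending; pending now {b=19})
Op 3: UPDATE b=13 (pending; pending now {b=13})
Op 4: UPDATE c=12 (pending; pending now {b=13, c=12})
Op 5: UPDATE d=4 (pending; pending now {b=13, c=12, d=4})
Op 6: UPDATE d=13 (pending; pending now {b=13, c=12, d=13})
Op 7: UPDATE d=2 (pending; pending now {b=13, c=12, d=2})
Op 8: ROLLBACK: discarded pending ['b', 'c', 'd']; in_txn=False
ROLLBACK at op 8 discards: ['b', 'c', 'd']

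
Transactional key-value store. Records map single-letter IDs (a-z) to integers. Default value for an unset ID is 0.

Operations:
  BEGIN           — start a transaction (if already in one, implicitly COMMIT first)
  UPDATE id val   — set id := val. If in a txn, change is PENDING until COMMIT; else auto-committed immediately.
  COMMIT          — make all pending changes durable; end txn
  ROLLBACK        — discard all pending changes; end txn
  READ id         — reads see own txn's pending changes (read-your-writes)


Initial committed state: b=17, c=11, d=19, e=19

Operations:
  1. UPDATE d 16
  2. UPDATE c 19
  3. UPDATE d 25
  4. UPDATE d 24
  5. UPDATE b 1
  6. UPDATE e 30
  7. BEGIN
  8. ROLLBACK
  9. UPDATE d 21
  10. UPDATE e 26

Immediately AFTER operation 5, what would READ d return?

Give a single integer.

Initial committed: {b=17, c=11, d=19, e=19}
Op 1: UPDATE d=16 (auto-commit; committed d=16)
Op 2: UPDATE c=19 (auto-commit; committed c=19)
Op 3: UPDATE d=25 (auto-commit; committed d=25)
Op 4: UPDATE d=24 (auto-commit; committed d=24)
Op 5: UPDATE b=1 (auto-commit; committed b=1)
After op 5: visible(d) = 24 (pending={}, committed={b=1, c=19, d=24, e=19})

Answer: 24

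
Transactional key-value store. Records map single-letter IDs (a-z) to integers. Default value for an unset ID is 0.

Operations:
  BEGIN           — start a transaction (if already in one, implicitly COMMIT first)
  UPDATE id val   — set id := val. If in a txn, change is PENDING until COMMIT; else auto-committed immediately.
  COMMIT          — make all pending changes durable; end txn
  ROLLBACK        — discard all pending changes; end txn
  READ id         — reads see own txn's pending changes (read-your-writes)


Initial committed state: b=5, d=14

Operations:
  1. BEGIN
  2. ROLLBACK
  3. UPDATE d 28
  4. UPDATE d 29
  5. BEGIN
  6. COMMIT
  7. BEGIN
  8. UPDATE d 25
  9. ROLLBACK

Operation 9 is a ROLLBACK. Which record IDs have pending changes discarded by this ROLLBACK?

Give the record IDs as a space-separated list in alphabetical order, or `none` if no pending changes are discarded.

Initial committed: {b=5, d=14}
Op 1: BEGIN: in_txn=True, pending={}
Op 2: ROLLBACK: discarded pending []; in_txn=False
Op 3: UPDATE d=28 (auto-commit; committed d=28)
Op 4: UPDATE d=29 (auto-commit; committed d=29)
Op 5: BEGIN: in_txn=True, pending={}
Op 6: COMMIT: merged [] into committed; committed now {b=5, d=29}
Op 7: BEGIN: in_txn=True, pending={}
Op 8: UPDATE d=25 (pending; pending now {d=25})
Op 9: ROLLBACK: discarded pending ['d']; in_txn=False
ROLLBACK at op 9 discards: ['d']

Answer: d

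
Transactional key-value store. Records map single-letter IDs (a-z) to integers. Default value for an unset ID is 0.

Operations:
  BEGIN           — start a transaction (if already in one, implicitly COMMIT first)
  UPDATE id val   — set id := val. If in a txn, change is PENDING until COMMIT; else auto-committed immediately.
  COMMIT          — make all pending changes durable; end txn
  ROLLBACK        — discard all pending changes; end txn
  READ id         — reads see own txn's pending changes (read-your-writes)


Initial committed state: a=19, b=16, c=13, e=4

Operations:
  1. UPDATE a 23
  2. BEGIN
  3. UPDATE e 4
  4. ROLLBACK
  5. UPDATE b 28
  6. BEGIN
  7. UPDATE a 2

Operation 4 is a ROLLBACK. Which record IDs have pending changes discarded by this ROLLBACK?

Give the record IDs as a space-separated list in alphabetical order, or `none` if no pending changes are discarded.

Answer: e

Derivation:
Initial committed: {a=19, b=16, c=13, e=4}
Op 1: UPDATE a=23 (auto-commit; committed a=23)
Op 2: BEGIN: in_txn=True, pending={}
Op 3: UPDATE e=4 (pending; pending now {e=4})
Op 4: ROLLBACK: discarded pending ['e']; in_txn=False
Op 5: UPDATE b=28 (auto-commit; committed b=28)
Op 6: BEGIN: in_txn=True, pending={}
Op 7: UPDATE a=2 (pending; pending now {a=2})
ROLLBACK at op 4 discards: ['e']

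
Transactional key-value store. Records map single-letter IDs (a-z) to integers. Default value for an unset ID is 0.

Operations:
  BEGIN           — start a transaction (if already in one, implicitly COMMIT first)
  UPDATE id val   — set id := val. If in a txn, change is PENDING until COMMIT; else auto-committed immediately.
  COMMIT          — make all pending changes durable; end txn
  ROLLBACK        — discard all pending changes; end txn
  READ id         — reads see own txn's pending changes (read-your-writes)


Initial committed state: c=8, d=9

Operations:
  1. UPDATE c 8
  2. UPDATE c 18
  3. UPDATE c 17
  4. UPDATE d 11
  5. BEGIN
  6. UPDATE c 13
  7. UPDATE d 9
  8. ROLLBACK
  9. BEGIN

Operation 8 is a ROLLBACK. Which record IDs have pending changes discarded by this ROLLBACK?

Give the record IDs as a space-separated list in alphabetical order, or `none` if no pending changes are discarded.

Initial committed: {c=8, d=9}
Op 1: UPDATE c=8 (auto-commit; committed c=8)
Op 2: UPDATE c=18 (auto-commit; committed c=18)
Op 3: UPDATE c=17 (auto-commit; committed c=17)
Op 4: UPDATE d=11 (auto-commit; committed d=11)
Op 5: BEGIN: in_txn=True, pending={}
Op 6: UPDATE c=13 (pending; pending now {c=13})
Op 7: UPDATE d=9 (pending; pending now {c=13, d=9})
Op 8: ROLLBACK: discarded pending ['c', 'd']; in_txn=False
Op 9: BEGIN: in_txn=True, pending={}
ROLLBACK at op 8 discards: ['c', 'd']

Answer: c d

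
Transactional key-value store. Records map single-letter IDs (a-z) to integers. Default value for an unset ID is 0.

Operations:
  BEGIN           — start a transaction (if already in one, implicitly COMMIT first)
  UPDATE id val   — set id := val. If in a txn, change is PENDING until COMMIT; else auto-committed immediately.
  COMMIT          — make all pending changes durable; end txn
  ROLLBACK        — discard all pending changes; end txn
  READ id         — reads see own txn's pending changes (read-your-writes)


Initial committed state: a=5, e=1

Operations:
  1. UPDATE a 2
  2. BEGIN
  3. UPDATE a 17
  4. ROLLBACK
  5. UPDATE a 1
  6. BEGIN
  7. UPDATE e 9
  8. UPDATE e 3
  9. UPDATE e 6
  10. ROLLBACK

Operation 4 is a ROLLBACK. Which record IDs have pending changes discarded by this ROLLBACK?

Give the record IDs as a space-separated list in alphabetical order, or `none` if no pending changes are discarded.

Initial committed: {a=5, e=1}
Op 1: UPDATE a=2 (auto-commit; committed a=2)
Op 2: BEGIN: in_txn=True, pending={}
Op 3: UPDATE a=17 (pending; pending now {a=17})
Op 4: ROLLBACK: discarded pending ['a']; in_txn=False
Op 5: UPDATE a=1 (auto-commit; committed a=1)
Op 6: BEGIN: in_txn=True, pending={}
Op 7: UPDATE e=9 (pending; pending now {e=9})
Op 8: UPDATE e=3 (pending; pending now {e=3})
Op 9: UPDATE e=6 (pending; pending now {e=6})
Op 10: ROLLBACK: discarded pending ['e']; in_txn=False
ROLLBACK at op 4 discards: ['a']

Answer: a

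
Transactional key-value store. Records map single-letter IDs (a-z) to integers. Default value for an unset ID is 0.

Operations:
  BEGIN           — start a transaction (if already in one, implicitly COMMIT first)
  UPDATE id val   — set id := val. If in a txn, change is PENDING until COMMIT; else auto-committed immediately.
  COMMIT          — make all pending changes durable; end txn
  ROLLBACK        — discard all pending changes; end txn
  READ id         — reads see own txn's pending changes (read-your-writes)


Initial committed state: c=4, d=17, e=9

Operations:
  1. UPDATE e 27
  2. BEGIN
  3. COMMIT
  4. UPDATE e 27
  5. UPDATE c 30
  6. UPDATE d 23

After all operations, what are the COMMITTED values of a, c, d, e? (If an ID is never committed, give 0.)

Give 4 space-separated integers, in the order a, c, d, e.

Answer: 0 30 23 27

Derivation:
Initial committed: {c=4, d=17, e=9}
Op 1: UPDATE e=27 (auto-commit; committed e=27)
Op 2: BEGIN: in_txn=True, pending={}
Op 3: COMMIT: merged [] into committed; committed now {c=4, d=17, e=27}
Op 4: UPDATE e=27 (auto-commit; committed e=27)
Op 5: UPDATE c=30 (auto-commit; committed c=30)
Op 6: UPDATE d=23 (auto-commit; committed d=23)
Final committed: {c=30, d=23, e=27}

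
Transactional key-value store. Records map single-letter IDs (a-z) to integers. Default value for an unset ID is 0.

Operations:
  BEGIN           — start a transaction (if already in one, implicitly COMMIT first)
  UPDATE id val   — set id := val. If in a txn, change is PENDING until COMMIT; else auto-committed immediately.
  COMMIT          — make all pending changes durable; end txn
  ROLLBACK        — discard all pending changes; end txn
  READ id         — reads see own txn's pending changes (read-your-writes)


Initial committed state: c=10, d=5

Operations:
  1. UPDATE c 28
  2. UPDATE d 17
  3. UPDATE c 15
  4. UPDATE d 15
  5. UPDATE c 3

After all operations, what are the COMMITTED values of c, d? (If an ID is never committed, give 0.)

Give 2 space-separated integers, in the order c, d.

Initial committed: {c=10, d=5}
Op 1: UPDATE c=28 (auto-commit; committed c=28)
Op 2: UPDATE d=17 (auto-commit; committed d=17)
Op 3: UPDATE c=15 (auto-commit; committed c=15)
Op 4: UPDATE d=15 (auto-commit; committed d=15)
Op 5: UPDATE c=3 (auto-commit; committed c=3)
Final committed: {c=3, d=15}

Answer: 3 15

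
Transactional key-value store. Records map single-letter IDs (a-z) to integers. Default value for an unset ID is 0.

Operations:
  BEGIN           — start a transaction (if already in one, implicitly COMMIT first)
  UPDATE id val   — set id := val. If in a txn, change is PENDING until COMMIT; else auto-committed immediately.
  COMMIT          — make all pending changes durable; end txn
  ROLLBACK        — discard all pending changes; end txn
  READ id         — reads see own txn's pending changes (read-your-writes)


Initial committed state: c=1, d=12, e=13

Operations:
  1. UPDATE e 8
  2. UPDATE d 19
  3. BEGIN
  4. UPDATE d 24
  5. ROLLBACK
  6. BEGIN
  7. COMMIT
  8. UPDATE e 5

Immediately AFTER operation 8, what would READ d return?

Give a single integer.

Answer: 19

Derivation:
Initial committed: {c=1, d=12, e=13}
Op 1: UPDATE e=8 (auto-commit; committed e=8)
Op 2: UPDATE d=19 (auto-commit; committed d=19)
Op 3: BEGIN: in_txn=True, pending={}
Op 4: UPDATE d=24 (pending; pending now {d=24})
Op 5: ROLLBACK: discarded pending ['d']; in_txn=False
Op 6: BEGIN: in_txn=True, pending={}
Op 7: COMMIT: merged [] into committed; committed now {c=1, d=19, e=8}
Op 8: UPDATE e=5 (auto-commit; committed e=5)
After op 8: visible(d) = 19 (pending={}, committed={c=1, d=19, e=5})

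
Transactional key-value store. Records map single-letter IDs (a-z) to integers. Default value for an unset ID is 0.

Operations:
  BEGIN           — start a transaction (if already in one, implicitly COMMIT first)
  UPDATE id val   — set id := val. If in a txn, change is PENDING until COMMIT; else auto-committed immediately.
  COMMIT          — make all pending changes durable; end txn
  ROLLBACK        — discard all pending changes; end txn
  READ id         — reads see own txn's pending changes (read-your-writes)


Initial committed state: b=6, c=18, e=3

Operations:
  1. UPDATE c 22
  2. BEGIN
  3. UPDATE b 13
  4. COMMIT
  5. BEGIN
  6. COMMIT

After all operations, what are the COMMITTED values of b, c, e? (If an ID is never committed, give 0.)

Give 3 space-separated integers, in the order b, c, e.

Answer: 13 22 3

Derivation:
Initial committed: {b=6, c=18, e=3}
Op 1: UPDATE c=22 (auto-commit; committed c=22)
Op 2: BEGIN: in_txn=True, pending={}
Op 3: UPDATE b=13 (pending; pending now {b=13})
Op 4: COMMIT: merged ['b'] into committed; committed now {b=13, c=22, e=3}
Op 5: BEGIN: in_txn=True, pending={}
Op 6: COMMIT: merged [] into committed; committed now {b=13, c=22, e=3}
Final committed: {b=13, c=22, e=3}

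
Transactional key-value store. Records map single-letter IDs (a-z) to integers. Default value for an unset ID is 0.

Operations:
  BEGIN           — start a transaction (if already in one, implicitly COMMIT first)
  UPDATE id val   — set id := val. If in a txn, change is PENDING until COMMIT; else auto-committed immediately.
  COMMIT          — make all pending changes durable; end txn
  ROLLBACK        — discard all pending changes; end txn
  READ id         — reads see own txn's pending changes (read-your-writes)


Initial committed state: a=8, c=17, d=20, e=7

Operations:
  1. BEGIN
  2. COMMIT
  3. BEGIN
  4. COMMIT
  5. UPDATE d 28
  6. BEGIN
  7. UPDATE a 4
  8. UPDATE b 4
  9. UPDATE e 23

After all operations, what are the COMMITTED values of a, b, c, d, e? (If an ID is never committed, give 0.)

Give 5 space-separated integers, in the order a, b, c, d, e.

Initial committed: {a=8, c=17, d=20, e=7}
Op 1: BEGIN: in_txn=True, pending={}
Op 2: COMMIT: merged [] into committed; committed now {a=8, c=17, d=20, e=7}
Op 3: BEGIN: in_txn=True, pending={}
Op 4: COMMIT: merged [] into committed; committed now {a=8, c=17, d=20, e=7}
Op 5: UPDATE d=28 (auto-commit; committed d=28)
Op 6: BEGIN: in_txn=True, pending={}
Op 7: UPDATE a=4 (pending; pending now {a=4})
Op 8: UPDATE b=4 (pending; pending now {a=4, b=4})
Op 9: UPDATE e=23 (pending; pending now {a=4, b=4, e=23})
Final committed: {a=8, c=17, d=28, e=7}

Answer: 8 0 17 28 7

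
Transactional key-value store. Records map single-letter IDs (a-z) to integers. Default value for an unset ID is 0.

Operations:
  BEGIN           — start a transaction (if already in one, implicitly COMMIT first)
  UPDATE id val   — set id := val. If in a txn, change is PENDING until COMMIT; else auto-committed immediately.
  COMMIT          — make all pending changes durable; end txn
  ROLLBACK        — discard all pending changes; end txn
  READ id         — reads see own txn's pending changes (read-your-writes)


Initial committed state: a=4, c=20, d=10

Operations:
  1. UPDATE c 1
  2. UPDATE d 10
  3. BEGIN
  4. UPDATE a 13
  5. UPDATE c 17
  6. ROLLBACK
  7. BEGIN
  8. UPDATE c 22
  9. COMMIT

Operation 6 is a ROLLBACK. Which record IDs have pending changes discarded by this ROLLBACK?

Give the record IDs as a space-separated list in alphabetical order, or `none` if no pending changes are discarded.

Initial committed: {a=4, c=20, d=10}
Op 1: UPDATE c=1 (auto-commit; committed c=1)
Op 2: UPDATE d=10 (auto-commit; committed d=10)
Op 3: BEGIN: in_txn=True, pending={}
Op 4: UPDATE a=13 (pending; pending now {a=13})
Op 5: UPDATE c=17 (pending; pending now {a=13, c=17})
Op 6: ROLLBACK: discarded pending ['a', 'c']; in_txn=False
Op 7: BEGIN: in_txn=True, pending={}
Op 8: UPDATE c=22 (pending; pending now {c=22})
Op 9: COMMIT: merged ['c'] into committed; committed now {a=4, c=22, d=10}
ROLLBACK at op 6 discards: ['a', 'c']

Answer: a c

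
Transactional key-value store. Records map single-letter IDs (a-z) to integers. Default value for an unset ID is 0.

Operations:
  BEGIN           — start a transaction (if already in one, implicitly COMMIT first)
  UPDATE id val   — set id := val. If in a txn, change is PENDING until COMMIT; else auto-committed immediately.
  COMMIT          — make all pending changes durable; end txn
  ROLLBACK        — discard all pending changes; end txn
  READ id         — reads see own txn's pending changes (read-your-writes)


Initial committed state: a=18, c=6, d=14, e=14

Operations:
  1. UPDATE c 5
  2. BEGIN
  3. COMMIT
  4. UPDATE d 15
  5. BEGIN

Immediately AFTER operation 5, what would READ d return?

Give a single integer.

Answer: 15

Derivation:
Initial committed: {a=18, c=6, d=14, e=14}
Op 1: UPDATE c=5 (auto-commit; committed c=5)
Op 2: BEGIN: in_txn=True, pending={}
Op 3: COMMIT: merged [] into committed; committed now {a=18, c=5, d=14, e=14}
Op 4: UPDATE d=15 (auto-commit; committed d=15)
Op 5: BEGIN: in_txn=True, pending={}
After op 5: visible(d) = 15 (pending={}, committed={a=18, c=5, d=15, e=14})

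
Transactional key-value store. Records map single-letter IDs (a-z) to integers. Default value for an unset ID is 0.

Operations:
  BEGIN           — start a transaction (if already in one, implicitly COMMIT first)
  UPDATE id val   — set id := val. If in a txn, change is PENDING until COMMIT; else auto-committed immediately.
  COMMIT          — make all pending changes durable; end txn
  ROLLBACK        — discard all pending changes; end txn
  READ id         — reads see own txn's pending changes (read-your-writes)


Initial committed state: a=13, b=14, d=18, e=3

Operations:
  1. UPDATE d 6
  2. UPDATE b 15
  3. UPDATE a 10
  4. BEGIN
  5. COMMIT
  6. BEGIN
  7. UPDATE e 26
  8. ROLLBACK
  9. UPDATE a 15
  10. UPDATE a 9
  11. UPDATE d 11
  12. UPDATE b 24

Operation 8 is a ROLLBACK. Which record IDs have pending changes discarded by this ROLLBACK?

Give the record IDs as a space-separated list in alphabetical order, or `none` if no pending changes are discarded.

Initial committed: {a=13, b=14, d=18, e=3}
Op 1: UPDATE d=6 (auto-commit; committed d=6)
Op 2: UPDATE b=15 (auto-commit; committed b=15)
Op 3: UPDATE a=10 (auto-commit; committed a=10)
Op 4: BEGIN: in_txn=True, pending={}
Op 5: COMMIT: merged [] into committed; committed now {a=10, b=15, d=6, e=3}
Op 6: BEGIN: in_txn=True, pending={}
Op 7: UPDATE e=26 (pending; pending now {e=26})
Op 8: ROLLBACK: discarded pending ['e']; in_txn=False
Op 9: UPDATE a=15 (auto-commit; committed a=15)
Op 10: UPDATE a=9 (auto-commit; committed a=9)
Op 11: UPDATE d=11 (auto-commit; committed d=11)
Op 12: UPDATE b=24 (auto-commit; committed b=24)
ROLLBACK at op 8 discards: ['e']

Answer: e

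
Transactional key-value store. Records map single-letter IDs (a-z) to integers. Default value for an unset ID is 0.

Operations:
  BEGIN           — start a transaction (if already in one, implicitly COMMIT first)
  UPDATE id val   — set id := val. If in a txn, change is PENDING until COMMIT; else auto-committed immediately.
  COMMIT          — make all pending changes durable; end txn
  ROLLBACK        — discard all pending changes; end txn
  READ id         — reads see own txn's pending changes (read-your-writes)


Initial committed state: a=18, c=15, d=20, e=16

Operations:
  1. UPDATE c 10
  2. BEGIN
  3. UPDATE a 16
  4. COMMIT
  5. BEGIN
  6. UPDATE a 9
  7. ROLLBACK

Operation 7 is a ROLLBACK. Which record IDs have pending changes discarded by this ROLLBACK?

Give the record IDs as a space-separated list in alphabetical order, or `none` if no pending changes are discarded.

Initial committed: {a=18, c=15, d=20, e=16}
Op 1: UPDATE c=10 (auto-commit; committed c=10)
Op 2: BEGIN: in_txn=True, pending={}
Op 3: UPDATE a=16 (pending; pending now {a=16})
Op 4: COMMIT: merged ['a'] into committed; committed now {a=16, c=10, d=20, e=16}
Op 5: BEGIN: in_txn=True, pending={}
Op 6: UPDATE a=9 (pending; pending now {a=9})
Op 7: ROLLBACK: discarded pending ['a']; in_txn=False
ROLLBACK at op 7 discards: ['a']

Answer: a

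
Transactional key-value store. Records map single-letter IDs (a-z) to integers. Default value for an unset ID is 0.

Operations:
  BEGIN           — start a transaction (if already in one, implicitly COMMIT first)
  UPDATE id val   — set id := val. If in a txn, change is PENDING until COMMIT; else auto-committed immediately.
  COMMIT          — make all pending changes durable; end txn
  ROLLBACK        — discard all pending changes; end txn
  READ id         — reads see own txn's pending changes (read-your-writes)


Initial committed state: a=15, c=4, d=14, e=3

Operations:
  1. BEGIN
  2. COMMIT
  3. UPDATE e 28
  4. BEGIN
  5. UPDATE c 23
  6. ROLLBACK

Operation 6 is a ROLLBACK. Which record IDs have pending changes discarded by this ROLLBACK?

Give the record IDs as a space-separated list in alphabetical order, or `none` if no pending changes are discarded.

Answer: c

Derivation:
Initial committed: {a=15, c=4, d=14, e=3}
Op 1: BEGIN: in_txn=True, pending={}
Op 2: COMMIT: merged [] into committed; committed now {a=15, c=4, d=14, e=3}
Op 3: UPDATE e=28 (auto-commit; committed e=28)
Op 4: BEGIN: in_txn=True, pending={}
Op 5: UPDATE c=23 (pending; pending now {c=23})
Op 6: ROLLBACK: discarded pending ['c']; in_txn=False
ROLLBACK at op 6 discards: ['c']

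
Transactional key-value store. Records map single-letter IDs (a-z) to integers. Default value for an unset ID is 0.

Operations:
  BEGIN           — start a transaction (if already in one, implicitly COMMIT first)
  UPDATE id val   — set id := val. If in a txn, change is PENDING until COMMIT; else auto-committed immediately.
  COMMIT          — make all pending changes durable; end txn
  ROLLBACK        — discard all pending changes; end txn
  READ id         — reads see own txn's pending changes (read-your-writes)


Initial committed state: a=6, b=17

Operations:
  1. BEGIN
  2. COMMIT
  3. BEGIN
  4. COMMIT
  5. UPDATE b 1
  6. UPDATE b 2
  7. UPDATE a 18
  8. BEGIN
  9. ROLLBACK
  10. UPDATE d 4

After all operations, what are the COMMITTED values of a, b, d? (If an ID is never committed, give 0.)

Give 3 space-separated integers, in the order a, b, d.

Answer: 18 2 4

Derivation:
Initial committed: {a=6, b=17}
Op 1: BEGIN: in_txn=True, pending={}
Op 2: COMMIT: merged [] into committed; committed now {a=6, b=17}
Op 3: BEGIN: in_txn=True, pending={}
Op 4: COMMIT: merged [] into committed; committed now {a=6, b=17}
Op 5: UPDATE b=1 (auto-commit; committed b=1)
Op 6: UPDATE b=2 (auto-commit; committed b=2)
Op 7: UPDATE a=18 (auto-commit; committed a=18)
Op 8: BEGIN: in_txn=True, pending={}
Op 9: ROLLBACK: discarded pending []; in_txn=False
Op 10: UPDATE d=4 (auto-commit; committed d=4)
Final committed: {a=18, b=2, d=4}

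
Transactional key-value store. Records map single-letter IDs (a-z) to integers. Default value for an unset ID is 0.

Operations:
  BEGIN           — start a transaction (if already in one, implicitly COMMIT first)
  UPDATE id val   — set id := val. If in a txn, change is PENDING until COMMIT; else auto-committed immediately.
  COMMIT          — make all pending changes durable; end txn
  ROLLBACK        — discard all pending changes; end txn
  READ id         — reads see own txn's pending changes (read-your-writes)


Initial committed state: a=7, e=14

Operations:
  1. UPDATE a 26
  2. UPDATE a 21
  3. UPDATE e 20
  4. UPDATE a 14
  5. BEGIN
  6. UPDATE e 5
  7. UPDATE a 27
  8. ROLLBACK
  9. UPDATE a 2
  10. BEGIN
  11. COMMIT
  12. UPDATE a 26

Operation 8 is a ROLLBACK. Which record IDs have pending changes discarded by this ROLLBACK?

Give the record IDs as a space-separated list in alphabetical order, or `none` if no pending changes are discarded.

Answer: a e

Derivation:
Initial committed: {a=7, e=14}
Op 1: UPDATE a=26 (auto-commit; committed a=26)
Op 2: UPDATE a=21 (auto-commit; committed a=21)
Op 3: UPDATE e=20 (auto-commit; committed e=20)
Op 4: UPDATE a=14 (auto-commit; committed a=14)
Op 5: BEGIN: in_txn=True, pending={}
Op 6: UPDATE e=5 (pending; pending now {e=5})
Op 7: UPDATE a=27 (pending; pending now {a=27, e=5})
Op 8: ROLLBACK: discarded pending ['a', 'e']; in_txn=False
Op 9: UPDATE a=2 (auto-commit; committed a=2)
Op 10: BEGIN: in_txn=True, pending={}
Op 11: COMMIT: merged [] into committed; committed now {a=2, e=20}
Op 12: UPDATE a=26 (auto-commit; committed a=26)
ROLLBACK at op 8 discards: ['a', 'e']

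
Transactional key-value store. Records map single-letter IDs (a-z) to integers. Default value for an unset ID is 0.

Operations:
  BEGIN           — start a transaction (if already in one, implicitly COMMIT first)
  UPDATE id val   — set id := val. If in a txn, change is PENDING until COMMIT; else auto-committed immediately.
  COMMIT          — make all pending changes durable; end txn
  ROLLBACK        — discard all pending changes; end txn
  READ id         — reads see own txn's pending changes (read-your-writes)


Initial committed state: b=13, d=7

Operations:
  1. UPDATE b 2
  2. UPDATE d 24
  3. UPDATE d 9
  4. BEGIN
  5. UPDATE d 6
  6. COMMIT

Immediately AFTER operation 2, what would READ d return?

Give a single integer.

Answer: 24

Derivation:
Initial committed: {b=13, d=7}
Op 1: UPDATE b=2 (auto-commit; committed b=2)
Op 2: UPDATE d=24 (auto-commit; committed d=24)
After op 2: visible(d) = 24 (pending={}, committed={b=2, d=24})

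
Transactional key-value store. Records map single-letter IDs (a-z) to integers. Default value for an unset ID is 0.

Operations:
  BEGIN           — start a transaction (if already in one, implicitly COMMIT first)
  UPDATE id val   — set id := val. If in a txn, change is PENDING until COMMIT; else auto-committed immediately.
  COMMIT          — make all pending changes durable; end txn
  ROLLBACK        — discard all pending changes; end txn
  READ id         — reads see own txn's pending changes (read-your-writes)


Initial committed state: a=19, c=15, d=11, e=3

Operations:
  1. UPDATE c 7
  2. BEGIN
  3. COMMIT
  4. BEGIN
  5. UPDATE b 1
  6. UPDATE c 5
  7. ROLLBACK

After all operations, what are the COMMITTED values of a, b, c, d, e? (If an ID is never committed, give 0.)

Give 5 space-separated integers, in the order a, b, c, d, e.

Initial committed: {a=19, c=15, d=11, e=3}
Op 1: UPDATE c=7 (auto-commit; committed c=7)
Op 2: BEGIN: in_txn=True, pending={}
Op 3: COMMIT: merged [] into committed; committed now {a=19, c=7, d=11, e=3}
Op 4: BEGIN: in_txn=True, pending={}
Op 5: UPDATE b=1 (pending; pending now {b=1})
Op 6: UPDATE c=5 (pending; pending now {b=1, c=5})
Op 7: ROLLBACK: discarded pending ['b', 'c']; in_txn=False
Final committed: {a=19, c=7, d=11, e=3}

Answer: 19 0 7 11 3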